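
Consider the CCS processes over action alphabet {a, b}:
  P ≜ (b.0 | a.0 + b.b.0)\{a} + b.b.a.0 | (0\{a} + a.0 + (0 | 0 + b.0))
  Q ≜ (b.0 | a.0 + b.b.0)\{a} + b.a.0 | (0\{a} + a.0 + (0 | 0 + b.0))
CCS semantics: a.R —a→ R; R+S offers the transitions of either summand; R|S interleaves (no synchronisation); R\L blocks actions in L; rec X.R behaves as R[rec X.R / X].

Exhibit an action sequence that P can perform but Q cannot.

abb

P's transition system — 11 states:
  s0 = (b.0 | a.0 + b.b.0)\{a} + b.b.a.0 | (0\{a} + a.0 + (0 | 0 + b.0)) :: --a--▸ s1, --b--▸ s1, --b--▸ s2, --b--▸ s3, --b--▸ s4
  s1 = b.b.a.0 | 0 :: --b--▸ s5
  s2 = (0 | a.0)\{a} :: deadlocked
  s3 = (b.0)\{a} :: --b--▸ s6
  s4 = b.a.0 | (0\{a} + a.0 + (0 | 0 + b.0)) :: --a--▸ s5, --b--▸ s5, --b--▸ s7
  s5 = b.a.0 | 0 :: --b--▸ s8
  s6 = 0\{a} :: deadlocked
  s7 = a.0 | (0\{a} + a.0 + (0 | 0 + b.0)) :: --a--▸ s8, --a--▸ s9, --b--▸ s8
  s8 = a.0 | 0 :: --a--▸ s10
  s9 = 0 | (0\{a} + a.0 + (0 | 0 + b.0)) :: --a--▸ s10, --b--▸ s10
  s10 = 0 | 0 :: deadlocked
Q's transition system — 9 states:
  t0 = (b.0 | a.0 + b.b.0)\{a} + b.a.0 | (0\{a} + a.0 + (0 | 0 + b.0)) :: --a--▸ t1, --b--▸ t1, --b--▸ t2, --b--▸ t3, --b--▸ t4
  t1 = b.a.0 | 0 :: --b--▸ t5
  t2 = (0 | a.0)\{a} :: deadlocked
  t3 = (b.0)\{a} :: --b--▸ t6
  t4 = a.0 | (0\{a} + a.0 + (0 | 0 + b.0)) :: --a--▸ t5, --a--▸ t7, --b--▸ t5
  t5 = a.0 | 0 :: --a--▸ t8
  t6 = 0\{a} :: deadlocked
  t7 = 0 | (0\{a} + a.0 + (0 | 0 + b.0)) :: --a--▸ t8, --b--▸ t8
  t8 = 0 | 0 :: deadlocked
Run σ = ⟨abb⟩ on P: start {s0}
  [1] a ⇒ {s1}
  [2] b ⇒ {s5}
  [3] b ⇒ {s8}
  P completes σ.
Run σ = ⟨abb⟩ on Q: start {t0}
  [1] a ⇒ {t1}
  [2] b ⇒ {t5}
  [3] b ⇒ ∅ (Q stuck)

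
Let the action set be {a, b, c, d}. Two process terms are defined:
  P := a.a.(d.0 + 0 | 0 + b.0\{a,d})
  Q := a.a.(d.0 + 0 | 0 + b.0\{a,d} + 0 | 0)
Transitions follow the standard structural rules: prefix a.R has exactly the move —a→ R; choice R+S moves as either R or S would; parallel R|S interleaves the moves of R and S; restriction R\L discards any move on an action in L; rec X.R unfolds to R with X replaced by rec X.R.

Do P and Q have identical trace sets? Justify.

traces(P) = traces(Q)

Reachable graph of P (5 states):
  u0 = a.a.(d.0 + 0 | 0 + b.0\{a,d}) ⊢ =a=> u1
  u1 = a.(d.0 + 0 | 0 + b.0\{a,d}) ⊢ =a=> u2
  u2 = d.0 + 0 | 0 + b.0\{a,d} ⊢ =b=> u3, =d=> u4
  u3 = 0\{a,d} ⊢ ·
  u4 = 0 ⊢ ·
Reachable graph of Q (5 states):
  v0 = a.a.(d.0 + 0 | 0 + b.0\{a,d} + 0 | 0) ⊢ =a=> v1
  v1 = a.(d.0 + 0 | 0 + b.0\{a,d} + 0 | 0) ⊢ =a=> v2
  v2 = d.0 + 0 | 0 + b.0\{a,d} + 0 | 0 ⊢ =b=> v3, =d=> v4
  v3 = 0\{a,d} ⊢ ·
  v4 = 0 ⊢ ·
Partition-refinement fixed point:
  B0 = {u0, v0}
  B1 = {u1, v1}
  B2 = {u2, v2}
  B3 = {u3, u4, v3, v4}
u0 ∈ B0, v0 ∈ B0 → same block
Bisimilar ⇒ trace-equivalent.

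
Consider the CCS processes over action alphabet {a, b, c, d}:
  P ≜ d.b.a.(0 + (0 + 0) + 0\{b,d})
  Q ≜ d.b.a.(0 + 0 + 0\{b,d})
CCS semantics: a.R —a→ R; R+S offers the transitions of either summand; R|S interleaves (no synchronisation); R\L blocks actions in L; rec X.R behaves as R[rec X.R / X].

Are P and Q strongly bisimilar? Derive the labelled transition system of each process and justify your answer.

LTS(P): 4 reachable states
  u0 = d.b.a.(0 + (0 + 0) + 0\{b,d}) has moves —d→ u1
  u1 = b.a.(0 + (0 + 0) + 0\{b,d}) has moves —b→ u2
  u2 = a.(0 + (0 + 0) + 0\{b,d}) has moves —a→ u3
  u3 = 0 + (0 + 0) + 0\{b,d} has moves stopped
LTS(Q): 4 reachable states
  v0 = d.b.a.(0 + 0 + 0\{b,d}) has moves —d→ v1
  v1 = b.a.(0 + 0 + 0\{b,d}) has moves —b→ v2
  v2 = a.(0 + 0 + 0\{b,d}) has moves —a→ v3
  v3 = 0 + 0 + 0\{b,d} has moves stopped
Bisimilarity quotient blocks:
  B0 = {u0, v0}
  B1 = {u1, v1}
  B2 = {u2, v2}
  B3 = {u3, v3}
u0 ∈ B0, v0 ∈ B0 → same block

bisimilar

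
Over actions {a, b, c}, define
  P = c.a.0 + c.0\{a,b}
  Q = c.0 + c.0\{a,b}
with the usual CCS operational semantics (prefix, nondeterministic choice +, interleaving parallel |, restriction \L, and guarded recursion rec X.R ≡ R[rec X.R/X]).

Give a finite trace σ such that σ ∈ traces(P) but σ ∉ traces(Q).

Reachable graph of P (4 states):
  p0 = c.a.0 + c.0\{a,b} → -c-> p1, -c-> p2
  p1 = 0\{a,b} → deadlocked
  p2 = a.0 → -a-> p3
  p3 = 0 → deadlocked
Reachable graph of Q (3 states):
  q0 = c.0 + c.0\{a,b} → -c-> q1, -c-> q2
  q1 = 0 → deadlocked
  q2 = 0\{a,b} → deadlocked
Trace ⟨ca⟩ through P, begin at {p0}:
  step 1 (c): {p1, p2}
  step 2 (a): {p3}
  ✓ P
Trace ⟨ca⟩ through Q, begin at {q0}:
  step 1 (c): {q1, q2}
  step 2 (a): no successor for Q

ca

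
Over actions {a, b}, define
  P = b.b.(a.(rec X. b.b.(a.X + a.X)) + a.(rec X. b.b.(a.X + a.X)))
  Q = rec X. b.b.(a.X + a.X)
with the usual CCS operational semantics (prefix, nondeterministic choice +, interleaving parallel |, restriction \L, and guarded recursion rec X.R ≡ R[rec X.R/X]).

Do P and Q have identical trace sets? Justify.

LTS(P): 4 reachable states
  u0 = b.b.(a.(rec X. b.b.(a.X + a.X)) + a.(rec X. b.b.(a.X + a.X))) :: --b--▸ u1
  u1 = b.(a.(rec X. b.b.(a.X + a.X)) + a.(rec X. b.b.(a.X + a.X))) :: --b--▸ u2
  u2 = a.(rec X. b.b.(a.X + a.X)) + a.(rec X. b.b.(a.X + a.X)) :: --a--▸ u3
  u3 = rec X. b.b.(a.X + a.X) :: --b--▸ u1
LTS(Q): 3 reachable states
  v0 = rec X. b.b.(a.X + a.X) :: --b--▸ v1
  v1 = b.(a.(rec X. b.b.(a.X + a.X)) + a.(rec X. b.b.(a.X + a.X))) :: --b--▸ v2
  v2 = a.(rec X. b.b.(a.X + a.X)) + a.(rec X. b.b.(a.X + a.X)) :: --a--▸ v0
Coarsest stable partition (strong bisimilarity classes):
  B0 = {u0, u3, v0}
  B1 = {u1, v1}
  B2 = {u2, v2}
u0 ∈ B0, v0 ∈ B0 → same block
Bisimilar ⇒ trace-equivalent.

YES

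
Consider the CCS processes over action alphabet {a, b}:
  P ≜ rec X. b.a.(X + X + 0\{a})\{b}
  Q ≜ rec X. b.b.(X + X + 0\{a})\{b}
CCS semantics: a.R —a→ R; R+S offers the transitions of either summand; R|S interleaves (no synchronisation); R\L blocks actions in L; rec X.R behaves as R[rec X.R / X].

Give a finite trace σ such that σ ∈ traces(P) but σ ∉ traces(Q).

LTS(P): 3 reachable states
  p0 = rec X. b.a.(X + X + 0\{a})\{b} ⊢ =b=> p1
  p1 = a.((rec X. b.a.(X + X + 0\{a})\{b}) + (rec X. b.a.(X + X + 0\{a})\{b}) + 0\{a})\{b} ⊢ =a=> p2
  p2 = ((rec X. b.a.(X + X + 0\{a})\{b}) + (rec X. b.a.(X + X + 0\{a})\{b}) + 0\{a})\{b} ⊢ ·
LTS(Q): 3 reachable states
  q0 = rec X. b.b.(X + X + 0\{a})\{b} ⊢ =b=> q1
  q1 = b.((rec X. b.b.(X + X + 0\{a})\{b}) + (rec X. b.b.(X + X + 0\{a})\{b}) + 0\{a})\{b} ⊢ =b=> q2
  q2 = ((rec X. b.b.(X + X + 0\{a})\{b}) + (rec X. b.b.(X + X + 0\{a})\{b}) + 0\{a})\{b} ⊢ ·
Run σ = ⟨ba⟩ on P: start {p0}
  [1] b ⇒ {p1}
  [2] a ⇒ {p2}
  — P admits the full trace.
Run σ = ⟨ba⟩ on Q: start {q0}
  [1] b ⇒ {q1}
  [2] a ⇒ ∅ (Q stuck)

ba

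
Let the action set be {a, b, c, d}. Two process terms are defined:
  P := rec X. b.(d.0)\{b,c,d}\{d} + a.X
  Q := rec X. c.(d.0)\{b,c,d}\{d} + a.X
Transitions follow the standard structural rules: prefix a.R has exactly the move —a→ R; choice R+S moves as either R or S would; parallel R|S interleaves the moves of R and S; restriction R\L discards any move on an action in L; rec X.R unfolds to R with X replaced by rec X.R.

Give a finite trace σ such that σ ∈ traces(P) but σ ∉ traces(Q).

b

P's transition system — 2 states:
  m0 = rec X. b.(d.0)\{b,c,d}\{d} + a.X has moves —a→ m0, —b→ m1
  m1 = (d.0)\{b,c,d}\{d} has moves stopped
Q's transition system — 2 states:
  n0 = rec X. c.(d.0)\{b,c,d}\{d} + a.X has moves —a→ n0, —c→ n1
  n1 = (d.0)\{b,c,d}\{d} has moves stopped
Executing b from P (initial set {m0}):
  after b @ step 1: {m1}
  ✓ P
Executing b from Q (initial set {n0}):
  after b @ step 1: ∅  — Q cannot continue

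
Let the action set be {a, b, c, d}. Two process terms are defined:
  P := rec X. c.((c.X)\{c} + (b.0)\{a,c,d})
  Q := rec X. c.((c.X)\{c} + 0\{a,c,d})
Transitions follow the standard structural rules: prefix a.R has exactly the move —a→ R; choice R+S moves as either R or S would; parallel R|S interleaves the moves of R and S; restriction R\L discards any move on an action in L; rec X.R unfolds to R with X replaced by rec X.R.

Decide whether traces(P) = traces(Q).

P's transition system — 3 states:
  s0 = rec X. c.((c.X)\{c} + (b.0)\{a,c,d}) :: --c--▸ s1
  s1 = (c.(rec X. c.((c.X)\{c} + (b.0)\{a,c,d})))\{c} + (b.0)\{a,c,d} :: --b--▸ s2
  s2 = 0\{a,c,d} :: ∅
Q's transition system — 2 states:
  t0 = rec X. c.((c.X)\{c} + 0\{a,c,d}) :: --c--▸ t1
  t1 = (c.(rec X. c.((c.X)\{c} + 0\{a,c,d})))\{c} + 0\{a,c,d} :: ∅
Executing cb from P (initial set {s0}):
  step 1 (c): {s1}
  step 2 (b): {s2}
  ✓ P
Executing cb from Q (initial set {t0}):
  step 1 (c): {t1}
  step 2 (b): ∅ (Q stuck)

trace-distinct — witness ⟨cb⟩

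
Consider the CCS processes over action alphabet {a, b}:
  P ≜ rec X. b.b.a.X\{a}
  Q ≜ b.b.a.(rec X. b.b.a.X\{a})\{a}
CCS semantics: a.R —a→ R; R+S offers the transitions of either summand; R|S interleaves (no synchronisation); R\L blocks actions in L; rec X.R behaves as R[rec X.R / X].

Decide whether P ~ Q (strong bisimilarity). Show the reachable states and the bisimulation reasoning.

P's transition system — 6 states:
  m0 = rec X. b.b.a.X\{a} ⊢ -b-> m1
  m1 = b.a.(rec X. b.b.a.X\{a})\{a} ⊢ -b-> m2
  m2 = a.(rec X. b.b.a.X\{a})\{a} ⊢ -a-> m3
  m3 = (rec X. b.b.a.X\{a})\{a} ⊢ -b-> m4
  m4 = (b.a.(rec X. b.b.a.X\{a})\{a})\{a} ⊢ -b-> m5
  m5 = (a.(rec X. b.b.a.X\{a})\{a})\{a} ⊢ ·
Q's transition system — 6 states:
  n0 = b.b.a.(rec X. b.b.a.X\{a})\{a} ⊢ -b-> n1
  n1 = b.a.(rec X. b.b.a.X\{a})\{a} ⊢ -b-> n2
  n2 = a.(rec X. b.b.a.X\{a})\{a} ⊢ -a-> n3
  n3 = (rec X. b.b.a.X\{a})\{a} ⊢ -b-> n4
  n4 = (b.a.(rec X. b.b.a.X\{a})\{a})\{a} ⊢ -b-> n5
  n5 = (a.(rec X. b.b.a.X\{a})\{a})\{a} ⊢ ·
Bisimilarity quotient blocks:
  B0 = {m0, n0}
  B1 = {m1, n1}
  B2 = {m2, n2}
  B3 = {m3, n3}
  B4 = {m4, n4}
  B5 = {m5, n5}
m0 ∈ B0, n0 ∈ B0 → same block

P ~ Q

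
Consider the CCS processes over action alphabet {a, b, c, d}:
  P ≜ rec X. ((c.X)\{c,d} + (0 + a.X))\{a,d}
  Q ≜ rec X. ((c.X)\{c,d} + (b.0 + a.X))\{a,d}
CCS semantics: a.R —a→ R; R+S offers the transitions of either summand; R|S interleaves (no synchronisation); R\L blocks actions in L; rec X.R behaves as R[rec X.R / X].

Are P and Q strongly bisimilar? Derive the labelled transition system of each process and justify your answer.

Reachable graph of P (1 states):
  s0 = rec X. ((c.X)\{c,d} + (0 + a.X))\{a,d} has moves stopped
Reachable graph of Q (2 states):
  t0 = rec X. ((c.X)\{c,d} + (b.0 + a.X))\{a,d} has moves —b→ t1
  t1 = 0\{a,d} has moves stopped
Bisimilarity quotient blocks:
  B0 = {s0, t1}
  B1 = {t0}
s0 ∈ B0, t0 ∈ B1 → different blocks

P ≁ Q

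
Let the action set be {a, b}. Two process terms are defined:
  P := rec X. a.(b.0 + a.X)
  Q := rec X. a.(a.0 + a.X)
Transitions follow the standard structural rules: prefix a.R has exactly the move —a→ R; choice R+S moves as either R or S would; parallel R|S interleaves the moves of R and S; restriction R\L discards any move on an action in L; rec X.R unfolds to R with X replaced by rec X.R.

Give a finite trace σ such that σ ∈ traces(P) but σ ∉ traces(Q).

LTS(P): 3 reachable states
  m0 = rec X. a.(b.0 + a.X) | -a-> m1
  m1 = b.0 + a.(rec X. a.(b.0 + a.X)) | -a-> m0, -b-> m2
  m2 = 0 | (no moves)
LTS(Q): 3 reachable states
  n0 = rec X. a.(a.0 + a.X) | -a-> n1
  n1 = a.0 + a.(rec X. a.(a.0 + a.X)) | -a-> n0, -a-> n2
  n2 = 0 | (no moves)
Trace ⟨ab⟩ through P, begin at {m0}:
  after a @ step 1: {m1}
  after b @ step 2: {m2}
  ✓ P
Trace ⟨ab⟩ through Q, begin at {n0}:
  after a @ step 1: {n1}
  after b @ step 2: ∅  — Q cannot continue

ab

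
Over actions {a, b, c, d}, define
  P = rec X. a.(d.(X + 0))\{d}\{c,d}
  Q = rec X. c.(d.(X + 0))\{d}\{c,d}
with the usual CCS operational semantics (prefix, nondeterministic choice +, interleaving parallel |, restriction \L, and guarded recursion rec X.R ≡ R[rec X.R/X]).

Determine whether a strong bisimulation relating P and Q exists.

NO

LTS(P): 2 reachable states
  p0 = rec X. a.(d.(X + 0))\{d}\{c,d} :: ··a··> p1
  p1 = (d.((rec X. a.(d.(X + 0))\{d}\{c,d}) + 0))\{d}\{c,d} :: ∅
LTS(Q): 2 reachable states
  q0 = rec X. c.(d.(X + 0))\{d}\{c,d} :: ··c··> q1
  q1 = (d.((rec X. c.(d.(X + 0))\{d}\{c,d}) + 0))\{d}\{c,d} :: ∅
Bisimilarity quotient blocks:
  B0 = {p0}
  B1 = {p1, q1}
  B2 = {q0}
p0 ∈ B0, q0 ∈ B2 → different blocks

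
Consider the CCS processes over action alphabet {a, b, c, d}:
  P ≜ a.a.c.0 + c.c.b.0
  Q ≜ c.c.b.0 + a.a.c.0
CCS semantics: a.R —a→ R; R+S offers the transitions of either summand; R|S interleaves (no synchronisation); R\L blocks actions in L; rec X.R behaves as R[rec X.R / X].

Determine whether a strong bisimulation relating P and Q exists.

LTS(P): 6 reachable states
  m0 = a.a.c.0 + c.c.b.0 ⊢ --a--▸ m1, --c--▸ m2
  m1 = a.c.0 ⊢ --a--▸ m3
  m2 = c.b.0 ⊢ --c--▸ m4
  m3 = c.0 ⊢ --c--▸ m5
  m4 = b.0 ⊢ --b--▸ m5
  m5 = 0 ⊢ (no moves)
LTS(Q): 6 reachable states
  n0 = c.c.b.0 + a.a.c.0 ⊢ --a--▸ n1, --c--▸ n2
  n1 = a.c.0 ⊢ --a--▸ n3
  n2 = c.b.0 ⊢ --c--▸ n4
  n3 = c.0 ⊢ --c--▸ n5
  n4 = b.0 ⊢ --b--▸ n5
  n5 = 0 ⊢ (no moves)
Coarsest stable partition (strong bisimilarity classes):
  B0 = {m0, n0}
  B1 = {m2, n2}
  B2 = {m4, n4}
  B3 = {m5, n5}
  B4 = {m1, n1}
  B5 = {m3, n3}
m0 ∈ B0, n0 ∈ B0 → same block

YES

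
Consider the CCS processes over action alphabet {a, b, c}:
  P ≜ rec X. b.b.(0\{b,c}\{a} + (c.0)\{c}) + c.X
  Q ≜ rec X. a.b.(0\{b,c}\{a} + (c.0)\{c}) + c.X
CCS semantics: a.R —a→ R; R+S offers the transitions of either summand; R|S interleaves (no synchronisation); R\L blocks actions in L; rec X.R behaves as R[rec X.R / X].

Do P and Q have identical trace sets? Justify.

LTS(P): 3 reachable states
  m0 = rec X. b.b.(0\{b,c}\{a} + (c.0)\{c}) + c.X has moves --b--▸ m1, --c--▸ m0
  m1 = b.(0\{b,c}\{a} + (c.0)\{c}) has moves --b--▸ m2
  m2 = 0\{b,c}\{a} + (c.0)\{c} has moves stopped
LTS(Q): 3 reachable states
  n0 = rec X. a.b.(0\{b,c}\{a} + (c.0)\{c}) + c.X has moves --a--▸ n1, --c--▸ n0
  n1 = b.(0\{b,c}\{a} + (c.0)\{c}) has moves --b--▸ n2
  n2 = 0\{b,c}\{a} + (c.0)\{c} has moves stopped
Executing b from P (initial set {m0}):
  after b @ step 1: {m1}
  P completes σ.
Executing b from Q (initial set {n0}):
  after b @ step 1: ∅ (Q stuck)

traces(P) ≠ traces(Q) — witness ⟨b⟩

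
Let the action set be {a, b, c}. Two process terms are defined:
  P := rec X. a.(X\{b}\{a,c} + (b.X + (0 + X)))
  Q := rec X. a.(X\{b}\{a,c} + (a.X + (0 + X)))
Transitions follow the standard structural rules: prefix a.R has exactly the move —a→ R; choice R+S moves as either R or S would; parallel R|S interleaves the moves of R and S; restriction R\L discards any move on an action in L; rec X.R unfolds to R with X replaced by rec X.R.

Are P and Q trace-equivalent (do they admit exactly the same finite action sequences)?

NO — witness ⟨ab⟩

P's transition system — 2 states:
  m0 = rec X. a.(X\{b}\{a,c} + (b.X + (0 + X))) → -a-> m1
  m1 = (rec X. a.(X\{b}\{a,c} + (b.X + (0 + X))))\{b}\{a,c} + (b.(rec X. a.(X\{b}\{a,c} + (b.X + (0 + X)))) + (0 + (rec X. a.(X\{b}\{a,c} + (b.X + (0 + X)))))) → -a-> m1, -b-> m0
Q's transition system — 2 states:
  n0 = rec X. a.(X\{b}\{a,c} + (a.X + (0 + X))) → -a-> n1
  n1 = (rec X. a.(X\{b}\{a,c} + (a.X + (0 + X))))\{b}\{a,c} + (a.(rec X. a.(X\{b}\{a,c} + (a.X + (0 + X)))) + (0 + (rec X. a.(X\{b}\{a,c} + (a.X + (0 + X)))))) → -a-> n0, -a-> n1
Executing ab from P (initial set {m0}):
  after a @ step 1: {m1}
  after b @ step 2: {m0}
  P completes σ.
Executing ab from Q (initial set {n0}):
  after a @ step 1: {n1}
  after b @ step 2: ∅  — Q cannot continue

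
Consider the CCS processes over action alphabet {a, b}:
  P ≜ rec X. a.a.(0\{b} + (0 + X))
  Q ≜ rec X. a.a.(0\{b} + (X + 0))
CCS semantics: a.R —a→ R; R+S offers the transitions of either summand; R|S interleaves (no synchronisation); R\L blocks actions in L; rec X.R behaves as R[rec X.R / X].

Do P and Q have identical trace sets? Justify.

P's transition system — 3 states:
  p0 = rec X. a.a.(0\{b} + (0 + X)) | ··a··> p1
  p1 = a.(0\{b} + (0 + (rec X. a.a.(0\{b} + (0 + X))))) | ··a··> p2
  p2 = 0\{b} + (0 + (rec X. a.a.(0\{b} + (0 + X)))) | ··a··> p1
Q's transition system — 3 states:
  q0 = rec X. a.a.(0\{b} + (X + 0)) | ··a··> q1
  q1 = a.(0\{b} + ((rec X. a.a.(0\{b} + (X + 0))) + 0)) | ··a··> q2
  q2 = 0\{b} + ((rec X. a.a.(0\{b} + (X + 0))) + 0) | ··a··> q1
Partition-refinement fixed point:
  B0 = {p0, p1, p2, q0, q1, q2}
p0 ∈ B0, q0 ∈ B0 → same block
Bisimilar ⇒ trace-equivalent.

traces(P) = traces(Q)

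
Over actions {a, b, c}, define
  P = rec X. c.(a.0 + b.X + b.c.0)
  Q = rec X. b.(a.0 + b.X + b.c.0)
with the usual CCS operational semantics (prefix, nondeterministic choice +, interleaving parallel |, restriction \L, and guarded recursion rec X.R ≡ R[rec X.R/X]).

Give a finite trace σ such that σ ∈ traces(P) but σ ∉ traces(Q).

c

LTS(P): 4 reachable states
  p0 = rec X. c.(a.0 + b.X + b.c.0) :: -c-> p1
  p1 = a.0 + b.(rec X. c.(a.0 + b.X + b.c.0)) + b.c.0 :: -a-> p2, -b-> p0, -b-> p3
  p2 = 0 :: (no moves)
  p3 = c.0 :: -c-> p2
LTS(Q): 4 reachable states
  q0 = rec X. b.(a.0 + b.X + b.c.0) :: -b-> q1
  q1 = a.0 + b.(rec X. b.(a.0 + b.X + b.c.0)) + b.c.0 :: -a-> q2, -b-> q0, -b-> q3
  q2 = 0 :: (no moves)
  q3 = c.0 :: -c-> q2
Run σ = ⟨c⟩ on P: start {p0}
  step 1 (c): {p1}
  P completes σ.
Run σ = ⟨c⟩ on Q: start {q0}
  step 1 (c): ∅  — Q cannot continue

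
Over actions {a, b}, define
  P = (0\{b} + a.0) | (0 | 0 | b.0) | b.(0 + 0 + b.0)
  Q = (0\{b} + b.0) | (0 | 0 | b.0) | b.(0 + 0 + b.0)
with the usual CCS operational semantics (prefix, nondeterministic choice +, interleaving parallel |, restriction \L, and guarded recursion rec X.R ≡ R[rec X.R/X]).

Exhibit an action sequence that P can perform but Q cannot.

a

Reachable graph of P (12 states):
  u0 = (0\{b} + a.0) | (0 | 0 | b.0) | b.(0 + 0 + b.0) ⊢ ··a··> u1, ··b··> u2, ··b··> u3
  u1 = 0 | (0 | 0 | b.0) | b.(0 + 0 + b.0) ⊢ ··b··> u4, ··b··> u5
  u2 = (0\{b} + a.0) | (0 | 0 | 0) | b.(0 + 0 + b.0) ⊢ ··a··> u4, ··b··> u6
  u3 = (0\{b} + a.0) | (0 | 0 | b.0) | (0 + 0 + b.0) ⊢ ··a··> u5, ··b··> u6, ··b··> u7
  u4 = 0 | (0 | 0 | 0) | b.(0 + 0 + b.0) ⊢ ··b··> u8
  u5 = 0 | (0 | 0 | b.0) | (0 + 0 + b.0) ⊢ ··b··> u8, ··b··> u9
  u6 = (0\{b} + a.0) | (0 | 0 | 0) | (0 + 0 + b.0) ⊢ ··a··> u8, ··b··> u10
  u7 = (0\{b} + a.0) | (0 | 0 | b.0) | 0 ⊢ ··a··> u9, ··b··> u10
  u8 = 0 | (0 | 0 | 0) | (0 + 0 + b.0) ⊢ ··b··> u11
  u9 = 0 | (0 | 0 | b.0) | 0 ⊢ ··b··> u11
  u10 = (0\{b} + a.0) | (0 | 0 | 0) | 0 ⊢ ··a··> u11
  u11 = 0 | (0 | 0 | 0) | 0 ⊢ ∅
Reachable graph of Q (12 states):
  v0 = (0\{b} + b.0) | (0 | 0 | b.0) | b.(0 + 0 + b.0) ⊢ ··b··> v1, ··b··> v2, ··b··> v3
  v1 = (0\{b} + b.0) | (0 | 0 | 0) | b.(0 + 0 + b.0) ⊢ ··b··> v4, ··b··> v5
  v2 = (0\{b} + b.0) | (0 | 0 | b.0) | (0 + 0 + b.0) ⊢ ··b··> v4, ··b··> v6, ··b··> v7
  v3 = 0 | (0 | 0 | b.0) | b.(0 + 0 + b.0) ⊢ ··b··> v5, ··b··> v7
  v4 = (0\{b} + b.0) | (0 | 0 | 0) | (0 + 0 + b.0) ⊢ ··b··> v8, ··b··> v9
  v5 = 0 | (0 | 0 | 0) | b.(0 + 0 + b.0) ⊢ ··b··> v9
  v6 = (0\{b} + b.0) | (0 | 0 | b.0) | 0 ⊢ ··b··> v10, ··b··> v8
  v7 = 0 | (0 | 0 | b.0) | (0 + 0 + b.0) ⊢ ··b··> v10, ··b··> v9
  v8 = (0\{b} + b.0) | (0 | 0 | 0) | 0 ⊢ ··b··> v11
  v9 = 0 | (0 | 0 | 0) | (0 + 0 + b.0) ⊢ ··b··> v11
  v10 = 0 | (0 | 0 | b.0) | 0 ⊢ ··b··> v11
  v11 = 0 | (0 | 0 | 0) | 0 ⊢ ∅
Run σ = ⟨a⟩ on P: start {u0}
  step 1 (a): {u1}
  — P admits the full trace.
Run σ = ⟨a⟩ on Q: start {v0}
  step 1 (a): ∅  — Q cannot continue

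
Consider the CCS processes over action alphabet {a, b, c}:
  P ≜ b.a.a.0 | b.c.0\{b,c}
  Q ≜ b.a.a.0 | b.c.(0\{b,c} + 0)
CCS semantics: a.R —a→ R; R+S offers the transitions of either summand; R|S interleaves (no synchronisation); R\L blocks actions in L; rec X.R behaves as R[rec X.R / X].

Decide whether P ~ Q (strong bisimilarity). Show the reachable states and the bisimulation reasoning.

LTS(P): 12 reachable states
  p0 = b.a.a.0 | b.c.0\{b,c} has moves --b--▸ p1, --b--▸ p2
  p1 = a.a.0 | b.c.0\{b,c} has moves --a--▸ p3, --b--▸ p4
  p2 = b.a.a.0 | c.0\{b,c} has moves --b--▸ p4, --c--▸ p5
  p3 = a.0 | b.c.0\{b,c} has moves --a--▸ p6, --b--▸ p7
  p4 = a.a.0 | c.0\{b,c} has moves --a--▸ p7, --c--▸ p8
  p5 = b.a.a.0 | 0\{b,c} has moves --b--▸ p8
  p6 = 0 | b.c.0\{b,c} has moves --b--▸ p9
  p7 = a.0 | c.0\{b,c} has moves --a--▸ p9, --c--▸ p10
  p8 = a.a.0 | 0\{b,c} has moves --a--▸ p10
  p9 = 0 | c.0\{b,c} has moves --c--▸ p11
  p10 = a.0 | 0\{b,c} has moves --a--▸ p11
  p11 = 0 | 0\{b,c} has moves deadlocked
LTS(Q): 12 reachable states
  q0 = b.a.a.0 | b.c.(0\{b,c} + 0) has moves --b--▸ q1, --b--▸ q2
  q1 = a.a.0 | b.c.(0\{b,c} + 0) has moves --a--▸ q3, --b--▸ q4
  q2 = b.a.a.0 | c.(0\{b,c} + 0) has moves --b--▸ q4, --c--▸ q5
  q3 = a.0 | b.c.(0\{b,c} + 0) has moves --a--▸ q6, --b--▸ q7
  q4 = a.a.0 | c.(0\{b,c} + 0) has moves --a--▸ q7, --c--▸ q8
  q5 = b.a.a.0 | (0\{b,c} + 0) has moves --b--▸ q8
  q6 = 0 | b.c.(0\{b,c} + 0) has moves --b--▸ q9
  q7 = a.0 | c.(0\{b,c} + 0) has moves --a--▸ q9, --c--▸ q10
  q8 = a.a.0 | (0\{b,c} + 0) has moves --a--▸ q10
  q9 = 0 | c.(0\{b,c} + 0) has moves --c--▸ q11
  q10 = a.0 | (0\{b,c} + 0) has moves --a--▸ q11
  q11 = 0 | (0\{b,c} + 0) has moves deadlocked
Bisimilarity quotient blocks:
  B0 = {p0, q0}
  B1 = {p2, q2}
  B2 = {p5, q5}
  B3 = {p8, q8}
  B4 = {p10, q10}
  B5 = {p11, q11}
  B6 = {p4, q4}
  B7 = {p7, q7}
  B8 = {p9, q9}
  B9 = {p1, q1}
  B10 = {p3, q3}
  B11 = {p6, q6}
p0 ∈ B0, q0 ∈ B0 → same block

P ~ Q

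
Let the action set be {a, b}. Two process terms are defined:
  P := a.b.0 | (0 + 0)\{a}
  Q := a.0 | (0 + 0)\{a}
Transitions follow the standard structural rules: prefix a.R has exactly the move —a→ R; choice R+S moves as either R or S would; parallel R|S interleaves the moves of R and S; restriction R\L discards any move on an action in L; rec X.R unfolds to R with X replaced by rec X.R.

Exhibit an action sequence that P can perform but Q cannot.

P's transition system — 3 states:
  s0 = a.b.0 | (0 + 0)\{a} ⊢ --a--▸ s1
  s1 = b.0 | (0 + 0)\{a} ⊢ --b--▸ s2
  s2 = 0 | (0 + 0)\{a} ⊢ ∅
Q's transition system — 2 states:
  t0 = a.0 | (0 + 0)\{a} ⊢ --a--▸ t1
  t1 = 0 | (0 + 0)\{a} ⊢ ∅
Executing ab from P (initial set {s0}):
  [1] a ⇒ {s1}
  [2] b ⇒ {s2}
  P completes σ.
Executing ab from Q (initial set {t0}):
  [1] a ⇒ {t1}
  [2] b ⇒ ∅ (Q stuck)

ab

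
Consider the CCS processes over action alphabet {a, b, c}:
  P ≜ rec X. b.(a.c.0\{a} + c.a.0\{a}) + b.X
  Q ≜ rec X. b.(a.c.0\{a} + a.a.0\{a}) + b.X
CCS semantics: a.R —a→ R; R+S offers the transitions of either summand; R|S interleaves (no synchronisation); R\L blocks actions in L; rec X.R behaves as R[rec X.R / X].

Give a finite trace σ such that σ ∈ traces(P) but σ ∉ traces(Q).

P's transition system — 5 states:
  u0 = rec X. b.(a.c.0\{a} + c.a.0\{a}) + b.X | -b-> u0, -b-> u1
  u1 = a.c.0\{a} + c.a.0\{a} | -a-> u2, -c-> u3
  u2 = c.0\{a} | -c-> u4
  u3 = a.0\{a} | -a-> u4
  u4 = 0\{a} | ∅
Q's transition system — 5 states:
  v0 = rec X. b.(a.c.0\{a} + a.a.0\{a}) + b.X | -b-> v0, -b-> v1
  v1 = a.c.0\{a} + a.a.0\{a} | -a-> v2, -a-> v3
  v2 = a.0\{a} | -a-> v4
  v3 = c.0\{a} | -c-> v4
  v4 = 0\{a} | ∅
Executing bc from P (initial set {u0}):
  after b @ step 1: {u0, u1}
  after c @ step 2: {u3}
  — P admits the full trace.
Executing bc from Q (initial set {v0}):
  after b @ step 1: {v0, v1}
  after c @ step 2: no successor for Q

bc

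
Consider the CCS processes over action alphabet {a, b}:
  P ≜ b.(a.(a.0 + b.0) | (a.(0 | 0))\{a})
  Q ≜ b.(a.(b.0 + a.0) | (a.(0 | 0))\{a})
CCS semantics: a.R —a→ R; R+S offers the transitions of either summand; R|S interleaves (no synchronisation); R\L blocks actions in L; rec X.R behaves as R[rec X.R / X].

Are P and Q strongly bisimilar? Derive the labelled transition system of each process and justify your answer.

bisimilar

P's transition system — 4 states:
  s0 = b.(a.(a.0 + b.0) | (a.(0 | 0))\{a}) ⊢ ··b··> s1
  s1 = a.(a.0 + b.0) | (a.(0 | 0))\{a} ⊢ ··a··> s2
  s2 = (a.0 + b.0) | (a.(0 | 0))\{a} ⊢ ··a··> s3, ··b··> s3
  s3 = 0 | (a.(0 | 0))\{a} ⊢ ∅
Q's transition system — 4 states:
  t0 = b.(a.(b.0 + a.0) | (a.(0 | 0))\{a}) ⊢ ··b··> t1
  t1 = a.(b.0 + a.0) | (a.(0 | 0))\{a} ⊢ ··a··> t2
  t2 = (b.0 + a.0) | (a.(0 | 0))\{a} ⊢ ··a··> t3, ··b··> t3
  t3 = 0 | (a.(0 | 0))\{a} ⊢ ∅
Partition-refinement fixed point:
  B0 = {s0, t0}
  B1 = {s1, t1}
  B2 = {s2, t2}
  B3 = {s3, t3}
s0 ∈ B0, t0 ∈ B0 → same block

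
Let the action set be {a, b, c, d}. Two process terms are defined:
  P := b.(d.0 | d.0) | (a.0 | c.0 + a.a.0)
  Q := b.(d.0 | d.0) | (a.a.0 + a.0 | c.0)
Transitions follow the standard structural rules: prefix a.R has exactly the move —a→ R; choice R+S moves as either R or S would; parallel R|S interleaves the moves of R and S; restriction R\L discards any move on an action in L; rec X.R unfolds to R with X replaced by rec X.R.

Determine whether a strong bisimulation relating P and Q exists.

LTS(P): 30 reachable states
  p0 = b.(d.0 | d.0) | (a.0 | c.0 + a.a.0) :: -a-> p1, -a-> p2, -b-> p3, -c-> p4
  p1 = b.(d.0 | d.0) | (0 | c.0) :: -b-> p5, -c-> p6
  p2 = b.(d.0 | d.0) | a.0 :: -a-> p7, -b-> p8
  p3 = d.0 | d.0 | (a.0 | c.0 + a.a.0) :: -a-> p5, -a-> p8, -c-> p9, -d-> p10, -d-> p11
  p4 = b.(d.0 | d.0) | (a.0 | 0) :: -a-> p6, -b-> p9
  p5 = d.0 | d.0 | (0 | c.0) :: -c-> p12, -d-> p13, -d-> p14
  p6 = b.(d.0 | d.0) | (0 | 0) :: -b-> p12
  p7 = b.(d.0 | d.0) | 0 :: -b-> p15
  p8 = d.0 | d.0 | a.0 :: -a-> p15, -d-> p16, -d-> p17
  p9 = d.0 | d.0 | (a.0 | 0) :: -a-> p12, -d-> p18, -d-> p19
  p10 = 0 | d.0 | (a.0 | c.0 + a.a.0) :: -a-> p13, -a-> p16, -c-> p18, -d-> p20
  p11 = d.0 | 0 | (a.0 | c.0 + a.a.0) :: -a-> p14, -a-> p17, -c-> p19, -d-> p20
  p12 = d.0 | d.0 | (0 | 0) :: -d-> p21, -d-> p22
  p13 = 0 | d.0 | (0 | c.0) :: -c-> p21, -d-> p23
  p14 = d.0 | 0 | (0 | c.0) :: -c-> p22, -d-> p23
  p15 = d.0 | d.0 | 0 :: -d-> p24, -d-> p25
  p16 = 0 | d.0 | a.0 :: -a-> p24, -d-> p26
  p17 = d.0 | 0 | a.0 :: -a-> p25, -d-> p26
  p18 = 0 | d.0 | (a.0 | 0) :: -a-> p21, -d-> p27
  p19 = d.0 | 0 | (a.0 | 0) :: -a-> p22, -d-> p27
  p20 = 0 | 0 | (a.0 | c.0 + a.a.0) :: -a-> p23, -a-> p26, -c-> p27
  p21 = 0 | d.0 | (0 | 0) :: -d-> p28
  p22 = d.0 | 0 | (0 | 0) :: -d-> p28
  p23 = 0 | 0 | (0 | c.0) :: -c-> p28
  p24 = 0 | d.0 | 0 :: -d-> p29
  p25 = d.0 | 0 | 0 :: -d-> p29
  p26 = 0 | 0 | a.0 :: -a-> p29
  p27 = 0 | 0 | (a.0 | 0) :: -a-> p28
  p28 = 0 | 0 | (0 | 0) :: ∅
  p29 = 0 | 0 | 0 :: ∅
LTS(Q): 30 reachable states
  q0 = b.(d.0 | d.0) | (a.a.0 + a.0 | c.0) :: -a-> q1, -a-> q2, -b-> q3, -c-> q4
  q1 = b.(d.0 | d.0) | (0 | c.0) :: -b-> q5, -c-> q6
  q2 = b.(d.0 | d.0) | a.0 :: -a-> q7, -b-> q8
  q3 = d.0 | d.0 | (a.a.0 + a.0 | c.0) :: -a-> q5, -a-> q8, -c-> q9, -d-> q10, -d-> q11
  q4 = b.(d.0 | d.0) | (a.0 | 0) :: -a-> q6, -b-> q9
  q5 = d.0 | d.0 | (0 | c.0) :: -c-> q12, -d-> q13, -d-> q14
  q6 = b.(d.0 | d.0) | (0 | 0) :: -b-> q12
  q7 = b.(d.0 | d.0) | 0 :: -b-> q15
  q8 = d.0 | d.0 | a.0 :: -a-> q15, -d-> q16, -d-> q17
  q9 = d.0 | d.0 | (a.0 | 0) :: -a-> q12, -d-> q18, -d-> q19
  q10 = 0 | d.0 | (a.a.0 + a.0 | c.0) :: -a-> q13, -a-> q16, -c-> q18, -d-> q20
  q11 = d.0 | 0 | (a.a.0 + a.0 | c.0) :: -a-> q14, -a-> q17, -c-> q19, -d-> q20
  q12 = d.0 | d.0 | (0 | 0) :: -d-> q21, -d-> q22
  q13 = 0 | d.0 | (0 | c.0) :: -c-> q21, -d-> q23
  q14 = d.0 | 0 | (0 | c.0) :: -c-> q22, -d-> q23
  q15 = d.0 | d.0 | 0 :: -d-> q24, -d-> q25
  q16 = 0 | d.0 | a.0 :: -a-> q24, -d-> q26
  q17 = d.0 | 0 | a.0 :: -a-> q25, -d-> q26
  q18 = 0 | d.0 | (a.0 | 0) :: -a-> q21, -d-> q27
  q19 = d.0 | 0 | (a.0 | 0) :: -a-> q22, -d-> q27
  q20 = 0 | 0 | (a.a.0 + a.0 | c.0) :: -a-> q23, -a-> q26, -c-> q27
  q21 = 0 | d.0 | (0 | 0) :: -d-> q28
  q22 = d.0 | 0 | (0 | 0) :: -d-> q28
  q23 = 0 | 0 | (0 | c.0) :: -c-> q28
  q24 = 0 | d.0 | 0 :: -d-> q29
  q25 = d.0 | 0 | 0 :: -d-> q29
  q26 = 0 | 0 | a.0 :: -a-> q29
  q27 = 0 | 0 | (a.0 | 0) :: -a-> q28
  q28 = 0 | 0 | (0 | 0) :: ∅
  q29 = 0 | 0 | 0 :: ∅
Bisimilarity quotient blocks:
  B0 = {p0, q0}
  B1 = {p3, q3}
  B2 = {p10, p11, q10, q11}
  B3 = {p16, p17, p18, p19, q16, q17, q18, q19}
  B4 = {p26, p27, q26, q27}
  B5 = {p28, p29, q28, q29}
  B6 = {p21, p22, p24, p25, q21, q22, q24, q25}
  B7 = {p13, p14, q13, q14}
  B8 = {p23, q23}
  B9 = {p20, q20}
  B10 = {p5, q5}
  B11 = {p12, p15, q12, q15}
  B12 = {p8, p9, q8, q9}
  B13 = {p1, q1}
  B14 = {p6, p7, q6, q7}
  B15 = {p2, p4, q2, q4}
p0 ∈ B0, q0 ∈ B0 → same block

P ~ Q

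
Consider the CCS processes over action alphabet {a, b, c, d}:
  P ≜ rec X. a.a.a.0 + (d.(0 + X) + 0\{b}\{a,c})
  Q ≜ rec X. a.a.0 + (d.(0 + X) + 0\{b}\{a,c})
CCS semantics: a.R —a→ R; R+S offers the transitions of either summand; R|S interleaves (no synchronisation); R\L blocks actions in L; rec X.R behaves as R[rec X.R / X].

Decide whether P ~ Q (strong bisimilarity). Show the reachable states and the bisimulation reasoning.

P's transition system — 5 states:
  p0 = rec X. a.a.a.0 + (d.(0 + X) + 0\{b}\{a,c}) | -a-> p1, -d-> p2
  p1 = a.a.0 | -a-> p3
  p2 = 0 + (rec X. a.a.a.0 + (d.(0 + X) + 0\{b}\{a,c})) | -a-> p1, -d-> p2
  p3 = a.0 | -a-> p4
  p4 = 0 | ∅
Q's transition system — 4 states:
  q0 = rec X. a.a.0 + (d.(0 + X) + 0\{b}\{a,c}) | -a-> q1, -d-> q2
  q1 = a.0 | -a-> q3
  q2 = 0 + (rec X. a.a.0 + (d.(0 + X) + 0\{b}\{a,c})) | -a-> q1, -d-> q2
  q3 = 0 | ∅
Coarsest stable partition (strong bisimilarity classes):
  B0 = {p0, p2}
  B1 = {p1}
  B2 = {p3, q1}
  B3 = {p4, q3}
  B4 = {q0, q2}
p0 ∈ B0, q0 ∈ B4 → different blocks

NO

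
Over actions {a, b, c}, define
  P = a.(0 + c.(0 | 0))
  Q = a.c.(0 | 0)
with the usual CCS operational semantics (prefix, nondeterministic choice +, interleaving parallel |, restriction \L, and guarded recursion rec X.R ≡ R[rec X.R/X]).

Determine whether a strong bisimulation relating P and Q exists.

bisimilar

P's transition system — 3 states:
  s0 = a.(0 + c.(0 | 0)) has moves --a--▸ s1
  s1 = 0 + c.(0 | 0) has moves --c--▸ s2
  s2 = 0 | 0 has moves ∅
Q's transition system — 3 states:
  t0 = a.c.(0 | 0) has moves --a--▸ t1
  t1 = c.(0 | 0) has moves --c--▸ t2
  t2 = 0 | 0 has moves ∅
Partition-refinement fixed point:
  B0 = {s0, t0}
  B1 = {s1, t1}
  B2 = {s2, t2}
s0 ∈ B0, t0 ∈ B0 → same block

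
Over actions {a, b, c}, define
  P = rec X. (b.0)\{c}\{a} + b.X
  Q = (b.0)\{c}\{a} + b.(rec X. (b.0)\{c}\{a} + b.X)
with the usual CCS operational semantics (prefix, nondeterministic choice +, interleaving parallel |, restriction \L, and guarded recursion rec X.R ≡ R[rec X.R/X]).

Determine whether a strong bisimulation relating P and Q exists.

LTS(P): 2 reachable states
  p0 = rec X. (b.0)\{c}\{a} + b.X ⊢ ··b··> p0, ··b··> p1
  p1 = 0\{c}\{a} ⊢ ·
LTS(Q): 3 reachable states
  q0 = (b.0)\{c}\{a} + b.(rec X. (b.0)\{c}\{a} + b.X) ⊢ ··b··> q1, ··b··> q2
  q1 = 0\{c}\{a} ⊢ ·
  q2 = rec X. (b.0)\{c}\{a} + b.X ⊢ ··b··> q1, ··b··> q2
Bisimilarity quotient blocks:
  B0 = {p0, q0, q2}
  B1 = {p1, q1}
p0 ∈ B0, q0 ∈ B0 → same block

P ~ Q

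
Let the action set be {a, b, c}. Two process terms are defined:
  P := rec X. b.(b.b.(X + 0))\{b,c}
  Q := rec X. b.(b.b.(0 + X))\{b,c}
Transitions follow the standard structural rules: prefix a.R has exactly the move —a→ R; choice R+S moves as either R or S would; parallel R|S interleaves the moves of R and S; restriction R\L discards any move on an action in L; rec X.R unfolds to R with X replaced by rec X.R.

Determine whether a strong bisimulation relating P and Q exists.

Reachable graph of P (2 states):
  p0 = rec X. b.(b.b.(X + 0))\{b,c} ⊢ -b-> p1
  p1 = (b.b.((rec X. b.(b.b.(X + 0))\{b,c}) + 0))\{b,c} ⊢ ∅
Reachable graph of Q (2 states):
  q0 = rec X. b.(b.b.(0 + X))\{b,c} ⊢ -b-> q1
  q1 = (b.b.(0 + (rec X. b.(b.b.(0 + X))\{b,c})))\{b,c} ⊢ ∅
Bisimilarity quotient blocks:
  B0 = {p0, q0}
  B1 = {p1, q1}
p0 ∈ B0, q0 ∈ B0 → same block

YES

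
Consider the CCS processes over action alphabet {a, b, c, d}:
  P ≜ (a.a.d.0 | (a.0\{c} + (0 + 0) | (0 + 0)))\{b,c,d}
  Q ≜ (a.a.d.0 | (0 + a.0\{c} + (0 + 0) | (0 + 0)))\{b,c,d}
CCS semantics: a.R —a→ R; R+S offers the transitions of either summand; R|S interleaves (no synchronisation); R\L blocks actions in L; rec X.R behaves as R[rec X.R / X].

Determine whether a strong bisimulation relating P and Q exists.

P ~ Q

Reachable graph of P (6 states):
  p0 = (a.a.d.0 | (a.0\{c} + (0 + 0) | (0 + 0)))\{b,c,d} | —a→ p1, —a→ p2
  p1 = (a.a.d.0 | 0\{c})\{b,c,d} | —a→ p3
  p2 = (a.d.0 | (a.0\{c} + (0 + 0) | (0 + 0)))\{b,c,d} | —a→ p3, —a→ p4
  p3 = (a.d.0 | 0\{c})\{b,c,d} | —a→ p5
  p4 = (d.0 | (a.0\{c} + (0 + 0) | (0 + 0)))\{b,c,d} | —a→ p5
  p5 = (d.0 | 0\{c})\{b,c,d} | (no moves)
Reachable graph of Q (6 states):
  q0 = (a.a.d.0 | (0 + a.0\{c} + (0 + 0) | (0 + 0)))\{b,c,d} | —a→ q1, —a→ q2
  q1 = (a.a.d.0 | 0\{c})\{b,c,d} | —a→ q3
  q2 = (a.d.0 | (0 + a.0\{c} + (0 + 0) | (0 + 0)))\{b,c,d} | —a→ q3, —a→ q4
  q3 = (a.d.0 | 0\{c})\{b,c,d} | —a→ q5
  q4 = (d.0 | (0 + a.0\{c} + (0 + 0) | (0 + 0)))\{b,c,d} | —a→ q5
  q5 = (d.0 | 0\{c})\{b,c,d} | (no moves)
Partition-refinement fixed point:
  B0 = {p0, q0}
  B1 = {p1, p2, q1, q2}
  B2 = {p3, p4, q3, q4}
  B3 = {p5, q5}
p0 ∈ B0, q0 ∈ B0 → same block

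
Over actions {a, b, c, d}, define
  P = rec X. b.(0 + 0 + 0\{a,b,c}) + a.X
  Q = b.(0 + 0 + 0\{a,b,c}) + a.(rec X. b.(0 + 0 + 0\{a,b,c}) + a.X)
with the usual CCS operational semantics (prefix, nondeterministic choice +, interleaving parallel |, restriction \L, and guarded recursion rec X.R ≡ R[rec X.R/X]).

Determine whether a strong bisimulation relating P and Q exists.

LTS(P): 2 reachable states
  p0 = rec X. b.(0 + 0 + 0\{a,b,c}) + a.X :: -a-> p0, -b-> p1
  p1 = 0 + 0 + 0\{a,b,c} :: ·
LTS(Q): 3 reachable states
  q0 = b.(0 + 0 + 0\{a,b,c}) + a.(rec X. b.(0 + 0 + 0\{a,b,c}) + a.X) :: -a-> q1, -b-> q2
  q1 = rec X. b.(0 + 0 + 0\{a,b,c}) + a.X :: -a-> q1, -b-> q2
  q2 = 0 + 0 + 0\{a,b,c} :: ·
Bisimilarity quotient blocks:
  B0 = {p0, q0, q1}
  B1 = {p1, q2}
p0 ∈ B0, q0 ∈ B0 → same block

bisimilar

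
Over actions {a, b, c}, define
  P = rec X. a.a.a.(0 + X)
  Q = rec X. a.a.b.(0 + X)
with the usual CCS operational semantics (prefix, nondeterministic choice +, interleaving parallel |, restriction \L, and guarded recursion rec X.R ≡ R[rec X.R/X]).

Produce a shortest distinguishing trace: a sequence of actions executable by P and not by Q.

aaa

P's transition system — 4 states:
  s0 = rec X. a.a.a.(0 + X) | --a--▸ s1
  s1 = a.a.(0 + (rec X. a.a.a.(0 + X))) | --a--▸ s2
  s2 = a.(0 + (rec X. a.a.a.(0 + X))) | --a--▸ s3
  s3 = 0 + (rec X. a.a.a.(0 + X)) | --a--▸ s1
Q's transition system — 4 states:
  t0 = rec X. a.a.b.(0 + X) | --a--▸ t1
  t1 = a.b.(0 + (rec X. a.a.b.(0 + X))) | --a--▸ t2
  t2 = b.(0 + (rec X. a.a.b.(0 + X))) | --b--▸ t3
  t3 = 0 + (rec X. a.a.b.(0 + X)) | --a--▸ t1
Run σ = ⟨aaa⟩ on P: start {s0}
  [1] a ⇒ {s1}
  [2] a ⇒ {s2}
  [3] a ⇒ {s3}
  P completes σ.
Run σ = ⟨aaa⟩ on Q: start {t0}
  [1] a ⇒ {t1}
  [2] a ⇒ {t2}
  [3] a ⇒ ∅ (Q stuck)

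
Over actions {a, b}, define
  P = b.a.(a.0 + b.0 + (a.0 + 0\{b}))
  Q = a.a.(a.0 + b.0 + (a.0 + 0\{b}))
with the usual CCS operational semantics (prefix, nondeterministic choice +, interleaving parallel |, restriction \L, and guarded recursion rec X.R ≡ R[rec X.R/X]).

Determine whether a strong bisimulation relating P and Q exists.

Reachable graph of P (4 states):
  s0 = b.a.(a.0 + b.0 + (a.0 + 0\{b})) ⊢ —b→ s1
  s1 = a.(a.0 + b.0 + (a.0 + 0\{b})) ⊢ —a→ s2
  s2 = a.0 + b.0 + (a.0 + 0\{b}) ⊢ —a→ s3, —b→ s3
  s3 = 0 ⊢ stopped
Reachable graph of Q (4 states):
  t0 = a.a.(a.0 + b.0 + (a.0 + 0\{b})) ⊢ —a→ t1
  t1 = a.(a.0 + b.0 + (a.0 + 0\{b})) ⊢ —a→ t2
  t2 = a.0 + b.0 + (a.0 + 0\{b}) ⊢ —a→ t3, —b→ t3
  t3 = 0 ⊢ stopped
Coarsest stable partition (strong bisimilarity classes):
  B0 = {s0}
  B1 = {s1, t1}
  B2 = {s2, t2}
  B3 = {s3, t3}
  B4 = {t0}
s0 ∈ B0, t0 ∈ B4 → different blocks

P ≁ Q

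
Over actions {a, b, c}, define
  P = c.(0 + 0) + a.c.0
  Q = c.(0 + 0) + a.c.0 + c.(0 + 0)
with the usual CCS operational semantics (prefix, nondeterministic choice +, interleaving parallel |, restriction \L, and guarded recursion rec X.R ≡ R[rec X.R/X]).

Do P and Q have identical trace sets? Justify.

trace-equivalent

Reachable graph of P (4 states):
  s0 = c.(0 + 0) + a.c.0 ⊢ -a-> s1, -c-> s2
  s1 = c.0 ⊢ -c-> s3
  s2 = 0 + 0 ⊢ deadlocked
  s3 = 0 ⊢ deadlocked
Reachable graph of Q (4 states):
  t0 = c.(0 + 0) + a.c.0 + c.(0 + 0) ⊢ -a-> t1, -c-> t2
  t1 = c.0 ⊢ -c-> t3
  t2 = 0 + 0 ⊢ deadlocked
  t3 = 0 ⊢ deadlocked
Coarsest stable partition (strong bisimilarity classes):
  B0 = {s0, t0}
  B1 = {s2, s3, t2, t3}
  B2 = {s1, t1}
s0 ∈ B0, t0 ∈ B0 → same block
Bisimilar ⇒ trace-equivalent.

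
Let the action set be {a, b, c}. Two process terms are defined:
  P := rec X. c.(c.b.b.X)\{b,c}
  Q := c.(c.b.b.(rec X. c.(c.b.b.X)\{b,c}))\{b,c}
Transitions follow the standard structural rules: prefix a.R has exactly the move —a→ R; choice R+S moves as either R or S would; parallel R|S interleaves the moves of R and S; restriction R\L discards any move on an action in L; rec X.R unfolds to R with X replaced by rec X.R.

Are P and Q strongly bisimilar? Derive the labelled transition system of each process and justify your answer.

YES

Reachable graph of P (2 states):
  m0 = rec X. c.(c.b.b.X)\{b,c} has moves —c→ m1
  m1 = (c.b.b.(rec X. c.(c.b.b.X)\{b,c}))\{b,c} has moves ∅
Reachable graph of Q (2 states):
  n0 = c.(c.b.b.(rec X. c.(c.b.b.X)\{b,c}))\{b,c} has moves —c→ n1
  n1 = (c.b.b.(rec X. c.(c.b.b.X)\{b,c}))\{b,c} has moves ∅
Coarsest stable partition (strong bisimilarity classes):
  B0 = {m0, n0}
  B1 = {m1, n1}
m0 ∈ B0, n0 ∈ B0 → same block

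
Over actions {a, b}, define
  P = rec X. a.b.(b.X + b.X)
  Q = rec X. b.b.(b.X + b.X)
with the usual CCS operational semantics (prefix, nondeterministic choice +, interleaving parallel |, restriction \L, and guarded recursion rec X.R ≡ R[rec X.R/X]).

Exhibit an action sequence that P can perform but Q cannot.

LTS(P): 3 reachable states
  s0 = rec X. a.b.(b.X + b.X) ⊢ --a--▸ s1
  s1 = b.(b.(rec X. a.b.(b.X + b.X)) + b.(rec X. a.b.(b.X + b.X))) ⊢ --b--▸ s2
  s2 = b.(rec X. a.b.(b.X + b.X)) + b.(rec X. a.b.(b.X + b.X)) ⊢ --b--▸ s0
LTS(Q): 3 reachable states
  t0 = rec X. b.b.(b.X + b.X) ⊢ --b--▸ t1
  t1 = b.(b.(rec X. b.b.(b.X + b.X)) + b.(rec X. b.b.(b.X + b.X))) ⊢ --b--▸ t2
  t2 = b.(rec X. b.b.(b.X + b.X)) + b.(rec X. b.b.(b.X + b.X)) ⊢ --b--▸ t0
Run σ = ⟨a⟩ on P: start {s0}
  step 1 (a): {s1}
  — P admits the full trace.
Run σ = ⟨a⟩ on Q: start {t0}
  step 1 (a): no successor for Q

a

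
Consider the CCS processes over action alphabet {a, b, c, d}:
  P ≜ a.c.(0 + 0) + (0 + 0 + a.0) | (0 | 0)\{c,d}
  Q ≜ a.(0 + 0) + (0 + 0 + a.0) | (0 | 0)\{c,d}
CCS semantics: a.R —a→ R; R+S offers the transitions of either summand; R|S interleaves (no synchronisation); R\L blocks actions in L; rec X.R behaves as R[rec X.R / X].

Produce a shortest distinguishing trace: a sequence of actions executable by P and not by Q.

P's transition system — 4 states:
  m0 = a.c.(0 + 0) + (0 + 0 + a.0) | (0 | 0)\{c,d} → =a=> m1, =a=> m2
  m1 = 0 | (0 | 0)\{c,d} → (no moves)
  m2 = c.(0 + 0) → =c=> m3
  m3 = 0 + 0 → (no moves)
Q's transition system — 3 states:
  n0 = a.(0 + 0) + (0 + 0 + a.0) | (0 | 0)\{c,d} → =a=> n1, =a=> n2
  n1 = 0 + 0 → (no moves)
  n2 = 0 | (0 | 0)\{c,d} → (no moves)
Run σ = ⟨ac⟩ on P: start {m0}
  after a @ step 1: {m1, m2}
  after c @ step 2: {m3}
  ✓ P
Run σ = ⟨ac⟩ on Q: start {n0}
  after a @ step 1: {n1, n2}
  after c @ step 2: ∅  — Q cannot continue

ac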